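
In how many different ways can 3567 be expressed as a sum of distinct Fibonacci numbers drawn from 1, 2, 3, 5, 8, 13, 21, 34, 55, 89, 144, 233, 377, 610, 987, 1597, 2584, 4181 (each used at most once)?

12

3567 = 2584+610+233+89+34+13+3+1 = 2584+610+233+89+34+8+5+3+1 = 1597+987+610+233+89+34+13+3+1 = 2584+610+233+89+21+13+8+5+3+1 = 1597+987+610+233+89+34+8+5+3+1 = … (7 more), for 12 in all.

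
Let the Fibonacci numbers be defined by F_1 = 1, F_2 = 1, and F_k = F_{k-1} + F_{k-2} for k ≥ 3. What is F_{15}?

610

Iterating the recurrence up to F_{7} = 13 and F_{6} = 8:
F_{8} = F_{7} + F_{6} = 13 + 8 = 21
F_{9} = F_{8} + F_{7} = 21 + 13 = 34
F_{10} = F_{9} + F_{8} = 34 + 21 = 55
F_{11} = F_{10} + F_{9} = 55 + 34 = 89
F_{12} = F_{11} + F_{10} = 89 + 55 = 144
F_{13} = F_{12} + F_{11} = 144 + 89 = 233
F_{14} = F_{13} + F_{12} = 233 + 144 = 377
F_{15} = F_{14} + F_{13} = 377 + 233 = 610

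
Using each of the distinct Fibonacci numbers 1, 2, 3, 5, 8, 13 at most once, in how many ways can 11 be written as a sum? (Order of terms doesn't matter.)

11 = 8+3 = 8+2+1 = 5+3+2+1 — 3 representations.

3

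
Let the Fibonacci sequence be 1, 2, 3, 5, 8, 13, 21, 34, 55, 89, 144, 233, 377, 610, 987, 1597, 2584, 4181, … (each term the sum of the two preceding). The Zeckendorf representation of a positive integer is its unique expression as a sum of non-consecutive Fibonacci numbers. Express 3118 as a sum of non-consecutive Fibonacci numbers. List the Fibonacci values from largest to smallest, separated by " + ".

2584 ≤ 3118 < 4181, so take 2584; remainder 534
377 ≤ 534 < 610, so take 377; remainder 157
144 ≤ 157 < 233, so take 144; remainder 13
13 ≤ 13 < 21, so take 13; remainder 0
So 3118 = 2584 + 377 + 144 + 13, with no two terms consecutive in the sequence.

2584 + 377 + 144 + 13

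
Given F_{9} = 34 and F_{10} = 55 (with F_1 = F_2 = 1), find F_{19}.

4181

By F_{2k+1} = F_k² + F_{k+1}²: F_{19} = 34² + 55² = 1156 + 3025 = 4181.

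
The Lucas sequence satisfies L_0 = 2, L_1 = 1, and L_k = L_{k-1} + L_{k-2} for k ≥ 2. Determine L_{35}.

Iterating the recurrence up to L_{27} = 439204 and L_{26} = 271443:
L_{28} = L_{27} + L_{26} = 439204 + 271443 = 710647
L_{29} = L_{28} + L_{27} = 710647 + 439204 = 1149851
L_{30} = L_{29} + L_{28} = 1149851 + 710647 = 1860498
L_{31} = L_{30} + L_{29} = 1860498 + 1149851 = 3010349
L_{32} = L_{31} + L_{30} = 3010349 + 1860498 = 4870847
L_{33} = L_{32} + L_{31} = 4870847 + 3010349 = 7881196
L_{34} = L_{33} + L_{32} = 7881196 + 4870847 = 12752043
L_{35} = L_{34} + L_{33} = 12752043 + 7881196 = 20633239

20633239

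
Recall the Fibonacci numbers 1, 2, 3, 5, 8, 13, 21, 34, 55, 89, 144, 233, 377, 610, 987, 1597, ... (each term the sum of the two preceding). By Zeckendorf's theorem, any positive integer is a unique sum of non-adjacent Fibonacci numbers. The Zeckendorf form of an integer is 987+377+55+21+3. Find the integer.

987+377+55+21+3 = 1443.

1443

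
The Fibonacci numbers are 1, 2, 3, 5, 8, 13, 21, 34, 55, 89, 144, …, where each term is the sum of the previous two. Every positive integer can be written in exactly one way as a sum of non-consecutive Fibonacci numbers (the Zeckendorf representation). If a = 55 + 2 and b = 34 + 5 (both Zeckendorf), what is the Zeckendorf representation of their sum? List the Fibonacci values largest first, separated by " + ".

The two numbers are 57 and 39, so their sum is 96.
89 ≤ 96 < 144, so take 89; remainder 7
5 ≤ 7 < 8, so take 5; remainder 2
2 ≤ 2 < 3, so take 2; remainder 0

89 + 5 + 2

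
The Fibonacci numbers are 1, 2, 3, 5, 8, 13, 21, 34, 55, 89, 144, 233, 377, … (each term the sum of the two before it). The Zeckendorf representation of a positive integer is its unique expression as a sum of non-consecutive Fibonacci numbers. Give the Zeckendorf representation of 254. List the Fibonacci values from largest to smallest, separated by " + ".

254: greatest Fibonacci not exceeding it is 233, leaving 21
21: greatest Fibonacci not exceeding it is 21, leaving 0
So 254 = 233 + 21, with no two terms consecutive in the sequence.

233 + 21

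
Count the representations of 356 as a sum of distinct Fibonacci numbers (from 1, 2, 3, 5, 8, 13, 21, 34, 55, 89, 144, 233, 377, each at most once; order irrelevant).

10

356 = 233+89+34 = 233+89+21+13 = 233+89+21+8+5 = 233+55+34+21+13 = 233+89+21+8+3+2 = … (5 more), for 10 in all.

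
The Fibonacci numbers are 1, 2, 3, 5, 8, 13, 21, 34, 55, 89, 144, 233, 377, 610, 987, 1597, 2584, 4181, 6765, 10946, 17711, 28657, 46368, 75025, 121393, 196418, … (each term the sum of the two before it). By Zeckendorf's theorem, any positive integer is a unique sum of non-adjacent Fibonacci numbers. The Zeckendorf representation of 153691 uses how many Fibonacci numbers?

7

153691 − 121393 = 32298
32298 − 28657 = 3641
3641 − 2584 = 1057
1057 − 987 = 70
70 − 55 = 15
15 − 13 = 2
2 − 2 = 0
153691 = 121393 + 28657 + 2584 + 987 + 55 + 13 + 2, which has 7 terms.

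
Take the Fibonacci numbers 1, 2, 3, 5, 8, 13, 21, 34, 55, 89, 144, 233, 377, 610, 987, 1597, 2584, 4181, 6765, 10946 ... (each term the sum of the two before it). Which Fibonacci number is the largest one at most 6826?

6765 ≤ 6826 < 10946, so the largest Fibonacci number not exceeding 6826 is 6765.

6765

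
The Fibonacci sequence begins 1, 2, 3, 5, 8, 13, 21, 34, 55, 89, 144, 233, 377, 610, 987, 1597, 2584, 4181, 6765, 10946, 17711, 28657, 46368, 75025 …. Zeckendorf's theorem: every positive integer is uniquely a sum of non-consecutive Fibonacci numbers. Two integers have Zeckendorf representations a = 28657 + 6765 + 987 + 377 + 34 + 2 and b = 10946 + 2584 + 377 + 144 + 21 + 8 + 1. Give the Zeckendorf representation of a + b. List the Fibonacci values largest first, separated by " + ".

46368 + 4181 + 233 + 89 + 21 + 8 + 3

The two numbers are 36822 and 14081, so their sum is 50903.
Greedily peel off the largest Fibonacci term at each step:
50903: greatest Fibonacci not exceeding it is 46368, leaving 4535
4535: greatest Fibonacci not exceeding it is 4181, leaving 354
354: greatest Fibonacci not exceeding it is 233, leaving 121
121: greatest Fibonacci not exceeding it is 89, leaving 32
32: greatest Fibonacci not exceeding it is 21, leaving 11
11: greatest Fibonacci not exceeding it is 8, leaving 3
3: greatest Fibonacci not exceeding it is 3, leaving 0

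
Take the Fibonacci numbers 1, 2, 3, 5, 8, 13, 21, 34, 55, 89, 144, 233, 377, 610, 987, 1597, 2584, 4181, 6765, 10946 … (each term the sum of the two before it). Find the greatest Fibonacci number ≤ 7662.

6765

6765 ≤ 7662 < 10946, so the largest Fibonacci number not exceeding 7662 is 6765.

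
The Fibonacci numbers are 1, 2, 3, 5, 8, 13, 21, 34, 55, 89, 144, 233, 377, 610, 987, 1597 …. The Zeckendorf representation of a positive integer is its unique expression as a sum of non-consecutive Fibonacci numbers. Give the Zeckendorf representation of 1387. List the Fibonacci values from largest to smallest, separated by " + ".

987 + 377 + 21 + 2

Greedy algorithm:
largest Fibonacci ≤ 1387 is 987; 1387 − 987 = 400
largest Fibonacci ≤ 400 is 377; 400 − 377 = 23
largest Fibonacci ≤ 23 is 21; 23 − 21 = 2
largest Fibonacci ≤ 2 is 2; 2 − 2 = 0
So 1387 = 987 + 377 + 21 + 2, with no two terms consecutive in the sequence.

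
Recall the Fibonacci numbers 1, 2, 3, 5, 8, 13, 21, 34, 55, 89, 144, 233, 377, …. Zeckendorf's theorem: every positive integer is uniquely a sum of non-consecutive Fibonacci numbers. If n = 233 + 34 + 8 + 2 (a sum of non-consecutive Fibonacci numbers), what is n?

233 + 34 + 8 + 2 = 277.

277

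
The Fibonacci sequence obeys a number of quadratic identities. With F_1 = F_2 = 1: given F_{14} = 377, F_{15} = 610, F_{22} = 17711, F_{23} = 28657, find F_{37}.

By the addition formula F_{m+n} = F_m F_{n+1} + F_{m−1} F_n with m=15, n=22: F_{37} = 610·28657 + 377·17711 = 17480770 + 6677047 = 24157817.

24157817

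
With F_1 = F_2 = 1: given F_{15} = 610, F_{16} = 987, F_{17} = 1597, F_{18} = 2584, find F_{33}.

3524578

By the addition formula F_{m+n} = F_m F_{n+1} + F_{m−1} F_n with m=18, n=15: F_{33} = 2584·987 + 1597·610 = 2550408 + 974170 = 3524578.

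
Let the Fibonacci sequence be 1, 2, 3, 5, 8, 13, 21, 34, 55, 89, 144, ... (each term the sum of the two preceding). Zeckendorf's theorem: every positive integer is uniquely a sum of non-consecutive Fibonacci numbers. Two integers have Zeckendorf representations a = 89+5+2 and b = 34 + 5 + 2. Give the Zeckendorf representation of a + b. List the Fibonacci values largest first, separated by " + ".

89 + 34 + 13 + 1

The two numbers are 96 and 41, so their sum is 137.
Greedily peel off the largest Fibonacci term at each step:
subtract 89 from 137: 48 remains
subtract 34 from 48: 14 remains
subtract 13 from 14: 1 remains
subtract 1 from 1: 0 remains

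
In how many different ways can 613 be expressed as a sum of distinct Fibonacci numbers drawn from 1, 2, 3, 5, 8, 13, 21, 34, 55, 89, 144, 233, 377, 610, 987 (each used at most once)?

12

613 = 610+3 = 610+2+1 = 377+233+3 = 377+233+2+1 = … (8 more), for 12 in all.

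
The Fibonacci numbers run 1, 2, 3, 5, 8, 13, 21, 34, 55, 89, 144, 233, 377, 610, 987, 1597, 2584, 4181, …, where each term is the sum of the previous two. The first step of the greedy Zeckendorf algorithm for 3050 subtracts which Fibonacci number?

2584 ≤ 3050 < 4181, so the largest Fibonacci number not exceeding 3050 is 2584.

2584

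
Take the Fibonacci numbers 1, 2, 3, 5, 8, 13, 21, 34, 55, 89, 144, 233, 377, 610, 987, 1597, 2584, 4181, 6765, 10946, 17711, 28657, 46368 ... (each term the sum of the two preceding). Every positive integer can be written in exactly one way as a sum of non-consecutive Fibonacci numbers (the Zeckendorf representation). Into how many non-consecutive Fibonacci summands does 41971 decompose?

8

Greedily peel off the largest Fibonacci term at each step:
subtract 28657 from 41971: 13314 remains
subtract 10946 from 13314: 2368 remains
subtract 1597 from 2368: 771 remains
subtract 610 from 771: 161 remains
subtract 144 from 161: 17 remains
subtract 13 from 17: 4 remains
subtract 3 from 4: 1 remains
subtract 1 from 1: 0 remains
41971 = 28657 + 10946 + 1597 + 610 + 144 + 13 + 3 + 1, which has 8 terms.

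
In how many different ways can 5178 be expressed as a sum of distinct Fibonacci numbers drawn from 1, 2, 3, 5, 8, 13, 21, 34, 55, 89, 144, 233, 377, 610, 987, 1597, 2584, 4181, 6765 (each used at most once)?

22

Starting from the Zeckendorf form and repeatedly splitting a term F_k into F_{k−1} + F_{k−2} (when neither is already used) reaches every representation.
5178 = 4181+987+8+2 = 4181+987+5+3+2 = 4181+610+377+8+2 = 2584+1597+987+8+2 = … (18 more), for 22 in all.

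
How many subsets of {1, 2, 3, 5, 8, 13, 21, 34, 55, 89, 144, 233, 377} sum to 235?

Each representation comes from the Zeckendorf form by replacing some F_k with F_{k−1} + F_{k−2} where possible.
235 = 233+2 = 144+89+2 = 144+55+34+2 = … (2 more), for 5 in all.

5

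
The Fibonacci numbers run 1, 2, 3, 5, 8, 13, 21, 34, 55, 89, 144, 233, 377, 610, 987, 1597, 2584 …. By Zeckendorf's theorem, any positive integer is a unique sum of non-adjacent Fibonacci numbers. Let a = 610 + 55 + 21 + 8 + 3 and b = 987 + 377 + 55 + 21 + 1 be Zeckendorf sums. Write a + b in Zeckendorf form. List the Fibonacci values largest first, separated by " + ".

The two numbers are 697 and 1441, so their sum is 2138.
take 1597 (≤ 2138); 2138 − 1597 = 541
take 377 (≤ 541); 541 − 377 = 164
take 144 (≤ 164); 164 − 144 = 20
take 13 (≤ 20); 20 − 13 = 7
take 5 (≤ 7); 7 − 5 = 2
take 2 (≤ 2); 2 − 2 = 0

1597 + 377 + 144 + 13 + 5 + 2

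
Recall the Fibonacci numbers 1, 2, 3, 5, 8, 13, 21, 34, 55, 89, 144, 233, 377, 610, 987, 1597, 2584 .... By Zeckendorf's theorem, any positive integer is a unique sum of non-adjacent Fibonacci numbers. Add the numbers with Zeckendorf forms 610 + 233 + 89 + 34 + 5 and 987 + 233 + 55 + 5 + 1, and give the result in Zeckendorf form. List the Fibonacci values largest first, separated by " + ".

1597 + 610 + 34 + 8 + 3

The two numbers are 971 and 1281, so their sum is 2252.
Greedy algorithm:
largest Fibonacci ≤ 2252 is 1597; 2252 − 1597 = 655
largest Fibonacci ≤ 655 is 610; 655 − 610 = 45
largest Fibonacci ≤ 45 is 34; 45 − 34 = 11
largest Fibonacci ≤ 11 is 8; 11 − 8 = 3
largest Fibonacci ≤ 3 is 3; 3 − 3 = 0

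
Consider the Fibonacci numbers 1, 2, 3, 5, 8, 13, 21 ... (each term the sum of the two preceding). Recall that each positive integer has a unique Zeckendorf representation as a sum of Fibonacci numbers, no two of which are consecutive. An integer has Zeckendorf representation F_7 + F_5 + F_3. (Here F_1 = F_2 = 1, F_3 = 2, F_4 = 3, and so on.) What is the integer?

20

F_7 + F_5 + F_3 = 13 + 5 + 2 = 20.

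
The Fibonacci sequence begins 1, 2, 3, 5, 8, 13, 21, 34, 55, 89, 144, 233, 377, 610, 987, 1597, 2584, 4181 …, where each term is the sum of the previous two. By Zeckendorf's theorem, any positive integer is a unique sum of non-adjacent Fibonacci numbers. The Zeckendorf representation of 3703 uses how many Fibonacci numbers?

6

Greedily peel off the largest Fibonacci term at each step:
largest Fibonacci ≤ 3703 is 2584; 3703 − 2584 = 1119
largest Fibonacci ≤ 1119 is 987; 1119 − 987 = 132
largest Fibonacci ≤ 132 is 89; 132 − 89 = 43
largest Fibonacci ≤ 43 is 34; 43 − 34 = 9
largest Fibonacci ≤ 9 is 8; 9 − 8 = 1
largest Fibonacci ≤ 1 is 1; 1 − 1 = 0
3703 = 2584 + 987 + 89 + 34 + 8 + 1, which has 6 terms.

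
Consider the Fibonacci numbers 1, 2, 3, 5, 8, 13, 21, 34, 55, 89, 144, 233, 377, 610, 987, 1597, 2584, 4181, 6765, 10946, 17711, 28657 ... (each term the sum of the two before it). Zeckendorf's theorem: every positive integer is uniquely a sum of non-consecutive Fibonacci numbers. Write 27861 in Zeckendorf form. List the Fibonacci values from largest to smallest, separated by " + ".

17711 + 6765 + 2584 + 610 + 144 + 34 + 13

Greedily peel off the largest Fibonacci term at each step:
27861: greatest Fibonacci not exceeding it is 17711, leaving 10150
10150: greatest Fibonacci not exceeding it is 6765, leaving 3385
3385: greatest Fibonacci not exceeding it is 2584, leaving 801
801: greatest Fibonacci not exceeding it is 610, leaving 191
191: greatest Fibonacci not exceeding it is 144, leaving 47
47: greatest Fibonacci not exceeding it is 34, leaving 13
13: greatest Fibonacci not exceeding it is 13, leaving 0
So 27861 = 17711 + 6765 + 2584 + 610 + 144 + 34 + 13, with no two terms consecutive in the sequence.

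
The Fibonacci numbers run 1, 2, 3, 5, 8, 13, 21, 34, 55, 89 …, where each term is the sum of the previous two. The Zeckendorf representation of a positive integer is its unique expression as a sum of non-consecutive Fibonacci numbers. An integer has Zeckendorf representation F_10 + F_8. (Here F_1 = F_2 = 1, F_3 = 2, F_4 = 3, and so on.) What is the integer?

F_10 + F_8 = 55 + 21 = 76.

76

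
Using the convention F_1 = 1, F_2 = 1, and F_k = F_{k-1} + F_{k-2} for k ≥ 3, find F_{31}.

Iterating the recurrence up to F_{23} = 28657 and F_{22} = 17711:
F_{24} = F_{23} + F_{22} = 28657 + 17711 = 46368
F_{25} = F_{24} + F_{23} = 46368 + 28657 = 75025
F_{26} = F_{25} + F_{24} = 75025 + 46368 = 121393
F_{27} = F_{26} + F_{25} = 121393 + 75025 = 196418
F_{28} = F_{27} + F_{26} = 196418 + 121393 = 317811
F_{29} = F_{28} + F_{27} = 317811 + 196418 = 514229
F_{30} = F_{29} + F_{28} = 514229 + 317811 = 832040
F_{31} = F_{30} + F_{29} = 832040 + 514229 = 1346269

1346269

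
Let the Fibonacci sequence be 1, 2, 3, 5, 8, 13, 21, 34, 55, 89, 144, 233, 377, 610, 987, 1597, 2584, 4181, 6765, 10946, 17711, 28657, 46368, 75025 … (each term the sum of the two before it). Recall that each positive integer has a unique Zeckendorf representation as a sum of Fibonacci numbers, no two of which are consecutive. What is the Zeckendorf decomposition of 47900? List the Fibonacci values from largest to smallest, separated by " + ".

Greedy algorithm:
47900: greatest Fibonacci not exceeding it is 46368, leaving 1532
1532: greatest Fibonacci not exceeding it is 987, leaving 545
545: greatest Fibonacci not exceeding it is 377, leaving 168
168: greatest Fibonacci not exceeding it is 144, leaving 24
24: greatest Fibonacci not exceeding it is 21, leaving 3
3: greatest Fibonacci not exceeding it is 3, leaving 0
So 47900 = 46368 + 987 + 377 + 144 + 21 + 3, with no two terms consecutive in the sequence.

46368 + 987 + 377 + 144 + 21 + 3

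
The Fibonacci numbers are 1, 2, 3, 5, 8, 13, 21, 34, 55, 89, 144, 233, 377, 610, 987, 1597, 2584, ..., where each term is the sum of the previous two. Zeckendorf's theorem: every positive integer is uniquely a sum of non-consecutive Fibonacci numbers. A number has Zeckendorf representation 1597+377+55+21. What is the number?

2050

1597+377+55+21 = 2050.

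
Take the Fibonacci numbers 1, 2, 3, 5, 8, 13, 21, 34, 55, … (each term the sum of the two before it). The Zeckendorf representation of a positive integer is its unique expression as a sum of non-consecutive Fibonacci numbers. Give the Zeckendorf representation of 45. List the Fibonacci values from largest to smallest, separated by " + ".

34 + 8 + 3

take 34 (≤ 45); 45 − 34 = 11
take 8 (≤ 11); 11 − 8 = 3
take 3 (≤ 3); 3 − 3 = 0
So 45 = 34 + 8 + 3, with no two terms consecutive in the sequence.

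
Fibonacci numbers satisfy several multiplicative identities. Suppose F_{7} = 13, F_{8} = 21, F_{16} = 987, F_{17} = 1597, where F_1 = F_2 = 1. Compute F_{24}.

By the addition formula F_{m+n} = F_m F_{n+1} + F_{m−1} F_n with m=8, n=16: F_{24} = 21·1597 + 13·987 = 33537 + 12831 = 46368.

46368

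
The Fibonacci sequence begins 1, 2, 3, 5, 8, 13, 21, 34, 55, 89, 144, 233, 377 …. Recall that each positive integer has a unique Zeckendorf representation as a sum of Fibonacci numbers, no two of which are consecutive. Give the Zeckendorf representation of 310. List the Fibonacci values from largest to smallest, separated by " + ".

233 + 55 + 21 + 1

Greedy algorithm:
largest Fibonacci ≤ 310 is 233; 310 − 233 = 77
largest Fibonacci ≤ 77 is 55; 77 − 55 = 22
largest Fibonacci ≤ 22 is 21; 22 − 21 = 1
largest Fibonacci ≤ 1 is 1; 1 − 1 = 0
So 310 = 233 + 55 + 21 + 1, with no two terms consecutive in the sequence.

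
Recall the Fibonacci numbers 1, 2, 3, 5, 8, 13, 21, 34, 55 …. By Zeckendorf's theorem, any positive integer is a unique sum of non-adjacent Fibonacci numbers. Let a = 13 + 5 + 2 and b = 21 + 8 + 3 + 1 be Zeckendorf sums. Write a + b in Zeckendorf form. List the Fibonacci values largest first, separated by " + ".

34 + 13 + 5 + 1

The two numbers are 20 and 33, so their sum is 53.
subtract 34 from 53: 19 remains
subtract 13 from 19: 6 remains
subtract 5 from 6: 1 remains
subtract 1 from 1: 0 remains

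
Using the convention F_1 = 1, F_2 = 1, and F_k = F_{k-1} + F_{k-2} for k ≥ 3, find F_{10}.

Iterating the recurrence up to F_{3} = 2 and F_{2} = 1:
F_{4} = F_{3} + F_{2} = 2 + 1 = 3
F_{5} = F_{4} + F_{3} = 3 + 2 = 5
F_{6} = F_{5} + F_{4} = 5 + 3 = 8
F_{7} = F_{6} + F_{5} = 8 + 5 = 13
F_{8} = F_{7} + F_{6} = 13 + 8 = 21
F_{9} = F_{8} + F_{7} = 21 + 13 = 34
F_{10} = F_{9} + F_{8} = 34 + 21 = 55

55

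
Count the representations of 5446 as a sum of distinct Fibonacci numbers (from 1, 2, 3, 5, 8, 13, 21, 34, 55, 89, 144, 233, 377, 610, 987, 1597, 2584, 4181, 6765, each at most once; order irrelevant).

Each representation comes from the Zeckendorf form by replacing some F_k with F_{k−1} + F_{k−2} where possible.
5446 = 4181+987+233+34+8+3 = 4181+987+233+34+8+2+1 = 4181+987+233+21+13+8+3 = 4181+987+144+89+34+8+3 = 4181+987+233+34+5+3+2+1 = … (55 more), for 60 in all.

60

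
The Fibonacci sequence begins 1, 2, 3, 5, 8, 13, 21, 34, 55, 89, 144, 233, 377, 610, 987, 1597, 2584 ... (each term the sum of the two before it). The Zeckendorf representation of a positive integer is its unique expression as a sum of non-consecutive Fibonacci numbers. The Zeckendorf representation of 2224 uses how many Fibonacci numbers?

5

Greedy algorithm:
1597 ≤ 2224 < 2584, so take 1597; remainder 627
610 ≤ 627 < 987, so take 610; remainder 17
13 ≤ 17 < 21, so take 13; remainder 4
3 ≤ 4 < 5, so take 3; remainder 1
1 ≤ 1 < 2, so take 1; remainder 0
2224 = 1597 + 610 + 13 + 3 + 1, which has 5 terms.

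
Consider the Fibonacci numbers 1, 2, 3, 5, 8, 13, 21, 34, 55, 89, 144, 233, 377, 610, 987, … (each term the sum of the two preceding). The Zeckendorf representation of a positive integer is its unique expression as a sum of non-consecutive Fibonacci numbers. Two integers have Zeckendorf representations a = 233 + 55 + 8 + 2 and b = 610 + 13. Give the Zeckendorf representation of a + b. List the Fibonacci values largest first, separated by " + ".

610 + 233 + 55 + 21 + 2

The two numbers are 298 and 623, so their sum is 921.
921: greatest Fibonacci not exceeding it is 610, leaving 311
311: greatest Fibonacci not exceeding it is 233, leaving 78
78: greatest Fibonacci not exceeding it is 55, leaving 23
23: greatest Fibonacci not exceeding it is 21, leaving 2
2: greatest Fibonacci not exceeding it is 2, leaving 0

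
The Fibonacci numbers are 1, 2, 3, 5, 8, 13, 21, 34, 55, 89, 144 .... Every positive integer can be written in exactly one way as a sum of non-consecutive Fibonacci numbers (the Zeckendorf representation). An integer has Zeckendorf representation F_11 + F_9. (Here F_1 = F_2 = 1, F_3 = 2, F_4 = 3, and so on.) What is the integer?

123

F_11 + F_9 = 89 + 34 = 123.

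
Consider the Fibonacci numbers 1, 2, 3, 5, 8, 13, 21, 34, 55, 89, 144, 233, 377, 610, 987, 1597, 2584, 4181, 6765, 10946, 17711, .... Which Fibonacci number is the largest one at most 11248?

10946

10946 ≤ 11248 < 17711, so the largest Fibonacci number not exceeding 11248 is 10946.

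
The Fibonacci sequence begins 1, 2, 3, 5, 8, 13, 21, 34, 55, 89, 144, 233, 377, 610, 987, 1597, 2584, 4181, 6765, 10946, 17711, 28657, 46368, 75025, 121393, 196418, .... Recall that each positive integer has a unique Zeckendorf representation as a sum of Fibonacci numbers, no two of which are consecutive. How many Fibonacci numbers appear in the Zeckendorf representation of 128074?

128074: greatest Fibonacci not exceeding it is 121393, leaving 6681
6681: greatest Fibonacci not exceeding it is 4181, leaving 2500
2500: greatest Fibonacci not exceeding it is 1597, leaving 903
903: greatest Fibonacci not exceeding it is 610, leaving 293
293: greatest Fibonacci not exceeding it is 233, leaving 60
60: greatest Fibonacci not exceeding it is 55, leaving 5
5: greatest Fibonacci not exceeding it is 5, leaving 0
128074 = 121393 + 4181 + 1597 + 610 + 233 + 55 + 5, which has 7 terms.

7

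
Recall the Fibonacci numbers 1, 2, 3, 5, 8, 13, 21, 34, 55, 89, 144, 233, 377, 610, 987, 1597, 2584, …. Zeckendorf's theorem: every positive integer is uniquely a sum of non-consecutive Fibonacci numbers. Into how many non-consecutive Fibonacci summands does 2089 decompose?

subtract 1597 from 2089: 492 remains
subtract 377 from 492: 115 remains
subtract 89 from 115: 26 remains
subtract 21 from 26: 5 remains
subtract 5 from 5: 0 remains
2089 = 1597 + 377 + 89 + 21 + 5, which has 5 terms.

5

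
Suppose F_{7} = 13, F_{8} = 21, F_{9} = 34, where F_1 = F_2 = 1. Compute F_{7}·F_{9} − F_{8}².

1

13·34 − 21² = 442 − 441 = 1. (Cassini's identity: F_{k−1}F_{k+1} − F_k² = (−1)^k.)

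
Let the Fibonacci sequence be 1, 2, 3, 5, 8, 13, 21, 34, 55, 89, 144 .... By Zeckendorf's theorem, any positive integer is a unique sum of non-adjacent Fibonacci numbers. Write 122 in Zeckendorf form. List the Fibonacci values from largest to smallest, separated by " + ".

Greedily peel off the largest Fibonacci term at each step:
122 − 89 = 33
33 − 21 = 12
12 − 8 = 4
4 − 3 = 1
1 − 1 = 0
So 122 = 89 + 21 + 8 + 3 + 1, with no two terms consecutive in the sequence.

89 + 21 + 8 + 3 + 1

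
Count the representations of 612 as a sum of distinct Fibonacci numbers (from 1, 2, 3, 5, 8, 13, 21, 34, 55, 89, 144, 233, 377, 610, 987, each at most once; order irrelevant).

612 = 610+2 = 377+233+2 = 377+144+89+2 = 377+144+55+34+2 = 377+144+55+21+13+2 = … (1 more), for 6 in all.

6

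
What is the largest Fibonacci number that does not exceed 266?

233

233 ≤ 266 < 377, so the largest Fibonacci number not exceeding 266 is 233.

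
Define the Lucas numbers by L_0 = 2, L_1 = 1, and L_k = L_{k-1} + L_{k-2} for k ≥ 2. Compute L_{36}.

33385282

Iterating the recurrence up to L_{28} = 710647 and L_{27} = 439204:
L_{29} = L_{28} + L_{27} = 710647 + 439204 = 1149851
L_{30} = L_{29} + L_{28} = 1149851 + 710647 = 1860498
L_{31} = L_{30} + L_{29} = 1860498 + 1149851 = 3010349
L_{32} = L_{31} + L_{30} = 3010349 + 1860498 = 4870847
L_{33} = L_{32} + L_{31} = 4870847 + 3010349 = 7881196
L_{34} = L_{33} + L_{32} = 7881196 + 4870847 = 12752043
L_{35} = L_{34} + L_{33} = 12752043 + 7881196 = 20633239
L_{36} = L_{35} + L_{34} = 20633239 + 12752043 = 33385282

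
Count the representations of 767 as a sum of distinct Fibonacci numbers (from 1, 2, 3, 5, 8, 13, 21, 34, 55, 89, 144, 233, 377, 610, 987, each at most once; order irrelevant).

Starting from the Zeckendorf form and repeatedly splitting a term F_k into F_{k−1} + F_{k−2} (when neither is already used) reaches every representation.
767 = 610+144+13 = 610+144+8+5 = 610+89+55+13 = 377+233+144+13 = 610+144+8+3+2 = … (13 more), for 18 in all.

18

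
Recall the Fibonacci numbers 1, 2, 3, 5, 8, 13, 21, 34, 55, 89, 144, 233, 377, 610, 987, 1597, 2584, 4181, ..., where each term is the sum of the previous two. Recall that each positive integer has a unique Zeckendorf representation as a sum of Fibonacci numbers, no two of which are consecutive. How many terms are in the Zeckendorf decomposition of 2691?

take 2584 (≤ 2691); 2691 − 2584 = 107
take 89 (≤ 107); 107 − 89 = 18
take 13 (≤ 18); 18 − 13 = 5
take 5 (≤ 5); 5 − 5 = 0
2691 = 2584 + 89 + 13 + 5, which has 4 terms.

4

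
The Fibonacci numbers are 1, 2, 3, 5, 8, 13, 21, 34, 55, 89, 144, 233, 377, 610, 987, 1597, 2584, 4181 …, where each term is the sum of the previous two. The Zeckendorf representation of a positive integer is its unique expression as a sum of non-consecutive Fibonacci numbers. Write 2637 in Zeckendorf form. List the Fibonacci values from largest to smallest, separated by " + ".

2584 + 34 + 13 + 5 + 1

Greedily peel off the largest Fibonacci term at each step:
take 2584 (≤ 2637); 2637 − 2584 = 53
take 34 (≤ 53); 53 − 34 = 19
take 13 (≤ 19); 19 − 13 = 6
take 5 (≤ 6); 6 − 5 = 1
take 1 (≤ 1); 1 − 1 = 0
So 2637 = 2584 + 34 + 13 + 5 + 1, with no two terms consecutive in the sequence.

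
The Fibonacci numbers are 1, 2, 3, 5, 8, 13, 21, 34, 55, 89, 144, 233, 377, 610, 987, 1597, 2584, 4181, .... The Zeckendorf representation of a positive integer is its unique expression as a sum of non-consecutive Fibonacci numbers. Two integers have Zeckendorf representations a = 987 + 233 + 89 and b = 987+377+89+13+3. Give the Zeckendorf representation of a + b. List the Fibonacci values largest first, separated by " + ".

2584 + 144 + 34 + 13 + 3

The two numbers are 1309 and 1469, so their sum is 2778.
subtract 2584 from 2778: 194 remains
subtract 144 from 194: 50 remains
subtract 34 from 50: 16 remains
subtract 13 from 16: 3 remains
subtract 3 from 3: 0 remains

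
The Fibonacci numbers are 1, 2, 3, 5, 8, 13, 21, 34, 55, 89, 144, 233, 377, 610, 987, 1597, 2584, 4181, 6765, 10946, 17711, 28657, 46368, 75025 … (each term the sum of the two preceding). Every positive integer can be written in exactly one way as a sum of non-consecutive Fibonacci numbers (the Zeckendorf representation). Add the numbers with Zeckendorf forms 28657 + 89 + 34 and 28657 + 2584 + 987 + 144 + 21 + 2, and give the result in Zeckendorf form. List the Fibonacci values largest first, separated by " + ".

The two numbers are 28780 and 32395, so their sum is 61175.
61175 − 46368 = 14807
14807 − 10946 = 3861
3861 − 2584 = 1277
1277 − 987 = 290
290 − 233 = 57
57 − 55 = 2
2 − 2 = 0

46368 + 10946 + 2584 + 987 + 233 + 55 + 2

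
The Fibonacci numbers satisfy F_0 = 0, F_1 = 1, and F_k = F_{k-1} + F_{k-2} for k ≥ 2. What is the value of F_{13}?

233

Iterating the recurrence up to F_{9} = 34 and F_{8} = 21:
F_{10} = F_{9} + F_{8} = 34 + 21 = 55
F_{11} = F_{10} + F_{9} = 55 + 34 = 89
F_{12} = F_{11} + F_{10} = 89 + 55 = 144
F_{13} = F_{12} + F_{11} = 144 + 89 = 233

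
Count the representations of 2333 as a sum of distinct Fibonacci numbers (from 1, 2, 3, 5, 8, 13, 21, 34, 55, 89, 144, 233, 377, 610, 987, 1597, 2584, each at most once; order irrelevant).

Starting from the Zeckendorf form and repeatedly splitting a term F_k into F_{k−1} + F_{k−2} (when neither is already used) reaches every representation.
2333 = 1597+610+89+34+3 = 1597+610+89+34+2+1 = 1597+610+89+21+13+3 = 1597+377+233+89+34+3 = … (34 more), for 38 in all.

38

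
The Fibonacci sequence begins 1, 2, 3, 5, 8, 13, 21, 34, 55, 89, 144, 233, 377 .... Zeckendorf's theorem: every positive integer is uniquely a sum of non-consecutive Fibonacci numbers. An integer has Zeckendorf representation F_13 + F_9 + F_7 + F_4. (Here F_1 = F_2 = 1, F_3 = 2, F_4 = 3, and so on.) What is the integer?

283

F_13 + F_9 + F_7 + F_4 = 233 + 34 + 13 + 3 = 283.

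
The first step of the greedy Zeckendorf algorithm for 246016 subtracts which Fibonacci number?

196418 ≤ 246016 < 317811, so the largest Fibonacci number not exceeding 246016 is 196418.

196418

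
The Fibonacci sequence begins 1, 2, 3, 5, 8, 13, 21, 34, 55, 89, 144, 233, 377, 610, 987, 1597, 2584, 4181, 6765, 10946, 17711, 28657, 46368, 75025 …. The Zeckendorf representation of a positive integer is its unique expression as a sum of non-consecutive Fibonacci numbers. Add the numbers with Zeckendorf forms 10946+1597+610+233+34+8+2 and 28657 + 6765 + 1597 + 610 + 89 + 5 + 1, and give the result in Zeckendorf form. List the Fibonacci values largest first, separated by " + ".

46368 + 4181 + 377 + 144 + 55 + 21 + 8

The two numbers are 13430 and 37724, so their sum is 51154.
largest Fibonacci ≤ 51154 is 46368; 51154 − 46368 = 4786
largest Fibonacci ≤ 4786 is 4181; 4786 − 4181 = 605
largest Fibonacci ≤ 605 is 377; 605 − 377 = 228
largest Fibonacci ≤ 228 is 144; 228 − 144 = 84
largest Fibonacci ≤ 84 is 55; 84 − 55 = 29
largest Fibonacci ≤ 29 is 21; 29 − 21 = 8
largest Fibonacci ≤ 8 is 8; 8 − 8 = 0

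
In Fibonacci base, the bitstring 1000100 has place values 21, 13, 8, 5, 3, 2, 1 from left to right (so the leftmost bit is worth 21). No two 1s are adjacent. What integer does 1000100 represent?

24

Summing the place values of the 1 bits: 21 + 3 = 24.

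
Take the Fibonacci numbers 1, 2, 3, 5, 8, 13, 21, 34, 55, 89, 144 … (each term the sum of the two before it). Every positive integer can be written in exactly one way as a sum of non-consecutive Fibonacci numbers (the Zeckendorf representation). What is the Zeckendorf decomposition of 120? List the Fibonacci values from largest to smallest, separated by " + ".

89 + 21 + 8 + 2

largest Fibonacci ≤ 120 is 89; 120 − 89 = 31
largest Fibonacci ≤ 31 is 21; 31 − 21 = 10
largest Fibonacci ≤ 10 is 8; 10 − 8 = 2
largest Fibonacci ≤ 2 is 2; 2 − 2 = 0
So 120 = 89 + 21 + 8 + 2, with no two terms consecutive in the sequence.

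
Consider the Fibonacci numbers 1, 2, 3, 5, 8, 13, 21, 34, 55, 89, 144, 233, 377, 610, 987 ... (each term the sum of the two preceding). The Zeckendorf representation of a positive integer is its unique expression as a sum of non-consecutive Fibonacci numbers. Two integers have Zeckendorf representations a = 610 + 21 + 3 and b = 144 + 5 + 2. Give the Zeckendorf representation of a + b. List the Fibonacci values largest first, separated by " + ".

The two numbers are 634 and 151, so their sum is 785.
785: greatest Fibonacci not exceeding it is 610, leaving 175
175: greatest Fibonacci not exceeding it is 144, leaving 31
31: greatest Fibonacci not exceeding it is 21, leaving 10
10: greatest Fibonacci not exceeding it is 8, leaving 2
2: greatest Fibonacci not exceeding it is 2, leaving 0

610 + 144 + 21 + 8 + 2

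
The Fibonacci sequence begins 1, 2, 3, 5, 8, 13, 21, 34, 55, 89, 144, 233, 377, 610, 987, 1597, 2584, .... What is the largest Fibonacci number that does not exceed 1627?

1597

1597 ≤ 1627 < 2584, so the largest Fibonacci number not exceeding 1627 is 1597.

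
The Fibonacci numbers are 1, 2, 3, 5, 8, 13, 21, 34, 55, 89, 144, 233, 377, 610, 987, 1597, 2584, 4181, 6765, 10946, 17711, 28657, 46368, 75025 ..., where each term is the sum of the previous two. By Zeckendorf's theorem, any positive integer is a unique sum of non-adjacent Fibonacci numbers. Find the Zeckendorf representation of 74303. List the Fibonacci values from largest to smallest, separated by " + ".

subtract 46368 from 74303: 27935 remains
subtract 17711 from 27935: 10224 remains
subtract 6765 from 10224: 3459 remains
subtract 2584 from 3459: 875 remains
subtract 610 from 875: 265 remains
subtract 233 from 265: 32 remains
subtract 21 from 32: 11 remains
subtract 8 from 11: 3 remains
subtract 3 from 3: 0 remains
So 74303 = 46368 + 17711 + 6765 + 2584 + 610 + 233 + 21 + 8 + 3, with no two terms consecutive in the sequence.

46368 + 17711 + 6765 + 2584 + 610 + 233 + 21 + 8 + 3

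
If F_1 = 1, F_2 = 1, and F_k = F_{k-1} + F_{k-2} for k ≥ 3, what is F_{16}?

Iterating the recurrence up to F_{10} = 55 and F_{9} = 34:
F_{11} = F_{10} + F_{9} = 55 + 34 = 89
F_{12} = F_{11} + F_{10} = 89 + 55 = 144
F_{13} = F_{12} + F_{11} = 144 + 89 = 233
F_{14} = F_{13} + F_{12} = 233 + 144 = 377
F_{15} = F_{14} + F_{13} = 377 + 233 = 610
F_{16} = F_{15} + F_{14} = 610 + 377 = 987

987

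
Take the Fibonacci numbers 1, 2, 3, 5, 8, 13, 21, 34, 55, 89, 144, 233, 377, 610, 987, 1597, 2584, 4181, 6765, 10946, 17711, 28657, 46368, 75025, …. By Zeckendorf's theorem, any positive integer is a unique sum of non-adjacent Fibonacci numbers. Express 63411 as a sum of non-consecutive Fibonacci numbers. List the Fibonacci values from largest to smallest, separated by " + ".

63411 − 46368 = 17043
17043 − 10946 = 6097
6097 − 4181 = 1916
1916 − 1597 = 319
319 − 233 = 86
86 − 55 = 31
31 − 21 = 10
10 − 8 = 2
2 − 2 = 0
So 63411 = 46368 + 10946 + 4181 + 1597 + 233 + 55 + 21 + 8 + 2, with no two terms consecutive in the sequence.

46368 + 10946 + 4181 + 1597 + 233 + 55 + 21 + 8 + 2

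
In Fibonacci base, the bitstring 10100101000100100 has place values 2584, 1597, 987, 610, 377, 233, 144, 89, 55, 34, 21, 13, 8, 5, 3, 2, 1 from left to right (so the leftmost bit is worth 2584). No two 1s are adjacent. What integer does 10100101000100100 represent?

3909

Summing the place values of the 1 bits: 2584 + 987 + 233 + 89 + 13 + 3 = 3909.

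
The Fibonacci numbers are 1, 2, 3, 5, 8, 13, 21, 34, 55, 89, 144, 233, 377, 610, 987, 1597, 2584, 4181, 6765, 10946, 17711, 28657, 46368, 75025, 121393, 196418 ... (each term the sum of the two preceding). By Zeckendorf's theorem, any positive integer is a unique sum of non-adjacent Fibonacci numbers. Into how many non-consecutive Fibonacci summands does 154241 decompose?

5

take 121393 (≤ 154241); 154241 − 121393 = 32848
take 28657 (≤ 32848); 32848 − 28657 = 4191
take 4181 (≤ 4191); 4191 − 4181 = 10
take 8 (≤ 10); 10 − 8 = 2
take 2 (≤ 2); 2 − 2 = 0
154241 = 121393 + 28657 + 4181 + 8 + 2, which has 5 terms.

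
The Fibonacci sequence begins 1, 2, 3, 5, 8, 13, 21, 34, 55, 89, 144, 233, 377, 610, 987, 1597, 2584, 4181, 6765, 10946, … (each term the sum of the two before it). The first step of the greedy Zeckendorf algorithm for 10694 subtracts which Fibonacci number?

6765 ≤ 10694 < 10946, so the largest Fibonacci number not exceeding 10694 is 6765.

6765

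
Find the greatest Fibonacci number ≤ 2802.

2584 ≤ 2802 < 4181, so the largest Fibonacci number not exceeding 2802 is 2584.

2584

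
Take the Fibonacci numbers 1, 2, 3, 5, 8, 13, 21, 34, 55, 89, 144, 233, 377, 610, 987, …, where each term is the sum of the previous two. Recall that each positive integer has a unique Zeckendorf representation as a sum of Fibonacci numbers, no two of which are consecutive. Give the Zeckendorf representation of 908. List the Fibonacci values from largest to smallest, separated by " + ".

610 + 233 + 55 + 8 + 2

908: greatest Fibonacci not exceeding it is 610, leaving 298
298: greatest Fibonacci not exceeding it is 233, leaving 65
65: greatest Fibonacci not exceeding it is 55, leaving 10
10: greatest Fibonacci not exceeding it is 8, leaving 2
2: greatest Fibonacci not exceeding it is 2, leaving 0
So 908 = 610 + 233 + 55 + 8 + 2, with no two terms consecutive in the sequence.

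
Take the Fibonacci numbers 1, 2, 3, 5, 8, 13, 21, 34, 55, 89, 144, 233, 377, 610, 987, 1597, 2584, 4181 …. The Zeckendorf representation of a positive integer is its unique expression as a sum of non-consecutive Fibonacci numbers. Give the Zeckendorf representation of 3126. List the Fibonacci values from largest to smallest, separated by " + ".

Repeatedly subtract the largest Fibonacci number that fits:
3126 − 2584 = 542
542 − 377 = 165
165 − 144 = 21
21 − 21 = 0
So 3126 = 2584 + 377 + 144 + 21, with no two terms consecutive in the sequence.

2584 + 377 + 144 + 21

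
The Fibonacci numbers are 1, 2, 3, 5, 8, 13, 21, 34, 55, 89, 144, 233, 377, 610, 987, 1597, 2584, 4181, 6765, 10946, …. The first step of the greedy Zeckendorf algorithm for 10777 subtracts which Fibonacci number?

6765 ≤ 10777 < 10946, so the largest Fibonacci number not exceeding 10777 is 6765.

6765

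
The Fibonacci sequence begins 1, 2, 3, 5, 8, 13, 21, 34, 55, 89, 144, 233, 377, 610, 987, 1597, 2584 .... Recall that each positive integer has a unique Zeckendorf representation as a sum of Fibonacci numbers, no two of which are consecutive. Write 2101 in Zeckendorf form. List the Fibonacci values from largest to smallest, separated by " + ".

Repeatedly subtract the largest Fibonacci number that fits:
1597 ≤ 2101 < 2584, so take 1597; remainder 504
377 ≤ 504 < 610, so take 377; remainder 127
89 ≤ 127 < 144, so take 89; remainder 38
34 ≤ 38 < 55, so take 34; remainder 4
3 ≤ 4 < 5, so take 3; remainder 1
1 ≤ 1 < 2, so take 1; remainder 0
So 2101 = 1597 + 377 + 89 + 34 + 3 + 1, with no two terms consecutive in the sequence.

1597 + 377 + 89 + 34 + 3 + 1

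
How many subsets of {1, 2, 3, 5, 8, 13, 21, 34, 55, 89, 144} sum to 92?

92 = 89+3 = 89+2+1 = 55+34+3 = 55+34+2+1 = … (4 more), for 8 in all.

8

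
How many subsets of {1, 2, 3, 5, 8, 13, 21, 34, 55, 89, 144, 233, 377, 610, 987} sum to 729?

Starting from the Zeckendorf form and repeatedly splitting a term F_k into F_{k−1} + F_{k−2} (when neither is already used) reaches every representation.
729 = 610+89+21+8+1 = 610+89+21+5+3+1 = 610+55+34+21+8+1 = 377+233+89+21+8+1 = … (11 more), for 15 in all.

15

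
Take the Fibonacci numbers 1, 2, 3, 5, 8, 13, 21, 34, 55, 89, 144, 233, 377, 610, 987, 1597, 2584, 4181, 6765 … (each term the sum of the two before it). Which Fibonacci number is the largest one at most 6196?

4181 ≤ 6196 < 6765, so the largest Fibonacci number not exceeding 6196 is 4181.

4181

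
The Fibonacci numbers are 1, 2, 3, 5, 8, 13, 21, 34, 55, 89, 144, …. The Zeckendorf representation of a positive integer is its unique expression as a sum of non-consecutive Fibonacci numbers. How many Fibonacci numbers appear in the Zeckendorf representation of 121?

take 89 (≤ 121); 121 − 89 = 32
take 21 (≤ 32); 32 − 21 = 11
take 8 (≤ 11); 11 − 8 = 3
take 3 (≤ 3); 3 − 3 = 0
121 = 89 + 21 + 8 + 3, which has 4 terms.

4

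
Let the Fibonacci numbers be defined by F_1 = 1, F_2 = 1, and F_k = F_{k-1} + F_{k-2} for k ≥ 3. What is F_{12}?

144

Iterating the recurrence up to F_{7} = 13 and F_{6} = 8:
F_{8} = F_{7} + F_{6} = 13 + 8 = 21
F_{9} = F_{8} + F_{7} = 21 + 13 = 34
F_{10} = F_{9} + F_{8} = 34 + 21 = 55
F_{11} = F_{10} + F_{9} = 55 + 34 = 89
F_{12} = F_{11} + F_{10} = 89 + 55 = 144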